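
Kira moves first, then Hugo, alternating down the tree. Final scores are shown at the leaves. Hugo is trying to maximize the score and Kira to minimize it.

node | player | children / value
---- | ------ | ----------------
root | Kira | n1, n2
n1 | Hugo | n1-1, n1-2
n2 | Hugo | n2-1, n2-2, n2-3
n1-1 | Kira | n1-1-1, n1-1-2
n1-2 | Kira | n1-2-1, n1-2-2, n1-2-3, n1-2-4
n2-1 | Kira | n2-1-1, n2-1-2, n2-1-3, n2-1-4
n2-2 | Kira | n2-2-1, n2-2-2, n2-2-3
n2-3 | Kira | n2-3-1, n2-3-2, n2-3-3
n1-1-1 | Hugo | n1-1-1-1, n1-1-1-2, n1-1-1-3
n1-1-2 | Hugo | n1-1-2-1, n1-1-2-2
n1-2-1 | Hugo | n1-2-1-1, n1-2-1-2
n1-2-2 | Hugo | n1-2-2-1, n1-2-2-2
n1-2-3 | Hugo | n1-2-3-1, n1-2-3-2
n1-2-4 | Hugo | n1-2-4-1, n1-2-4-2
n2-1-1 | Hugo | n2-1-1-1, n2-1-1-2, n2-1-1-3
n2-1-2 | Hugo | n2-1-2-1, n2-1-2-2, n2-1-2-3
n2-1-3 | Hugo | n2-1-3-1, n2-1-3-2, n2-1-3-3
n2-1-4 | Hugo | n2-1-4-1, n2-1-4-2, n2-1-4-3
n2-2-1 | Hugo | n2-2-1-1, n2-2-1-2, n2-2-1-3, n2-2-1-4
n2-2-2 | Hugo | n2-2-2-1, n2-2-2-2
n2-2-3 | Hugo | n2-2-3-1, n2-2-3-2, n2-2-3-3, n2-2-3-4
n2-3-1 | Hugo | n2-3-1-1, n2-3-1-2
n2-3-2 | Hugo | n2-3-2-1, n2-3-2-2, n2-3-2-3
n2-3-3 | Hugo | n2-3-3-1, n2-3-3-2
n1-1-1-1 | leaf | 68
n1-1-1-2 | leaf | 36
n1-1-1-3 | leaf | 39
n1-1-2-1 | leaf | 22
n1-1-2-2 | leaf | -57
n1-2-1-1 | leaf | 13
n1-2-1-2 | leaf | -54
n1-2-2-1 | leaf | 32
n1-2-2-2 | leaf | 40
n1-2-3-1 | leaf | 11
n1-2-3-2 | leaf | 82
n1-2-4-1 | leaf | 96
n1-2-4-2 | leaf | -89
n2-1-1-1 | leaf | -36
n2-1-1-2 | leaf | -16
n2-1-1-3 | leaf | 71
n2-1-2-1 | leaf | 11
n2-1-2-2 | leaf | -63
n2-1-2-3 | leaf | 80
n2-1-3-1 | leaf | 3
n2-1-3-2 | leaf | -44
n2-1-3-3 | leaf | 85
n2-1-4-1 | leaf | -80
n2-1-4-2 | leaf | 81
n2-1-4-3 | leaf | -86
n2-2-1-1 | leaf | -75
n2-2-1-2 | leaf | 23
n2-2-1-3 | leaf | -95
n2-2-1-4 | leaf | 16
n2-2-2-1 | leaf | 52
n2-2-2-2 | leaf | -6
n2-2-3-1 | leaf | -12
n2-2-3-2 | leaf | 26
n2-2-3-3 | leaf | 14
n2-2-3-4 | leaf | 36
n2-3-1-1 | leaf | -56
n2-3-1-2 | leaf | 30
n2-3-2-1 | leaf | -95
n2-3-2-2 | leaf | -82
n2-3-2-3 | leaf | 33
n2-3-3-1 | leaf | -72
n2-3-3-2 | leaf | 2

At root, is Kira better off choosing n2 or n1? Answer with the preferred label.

n1

n2-1-1 (Hugo): max(-36, -16, 71) = 71
n2-1-2 (Hugo): max(11, -63, 80) = 80
n2-1-3 (Hugo): max(3, -44, 85) = 85
n2-1-4 (Hugo): max(-80, 81, -86) = 81
n2-1 (Kira): min(71, 80, 85, 81) = 71
n2-2-1 (Hugo): max(-75, 23, -95, 16) = 23
n2-2-2 (Hugo): max(52, -6) = 52
n2-2-3 (Hugo): max(-12, 26, 14, 36) = 36
n2-2 (Kira): min(23, 52, 36) = 23
n2-3-1 (Hugo): max(-56, 30) = 30
n2-3-2 (Hugo): max(-95, -82, 33) = 33
n2-3-3 (Hugo): max(-72, 2) = 2
n2-3 (Kira): min(30, 33, 2) = 2
n2 (Hugo): max(71, 23, 2) = 71
n1-1-1 (Hugo): max(68, 36, 39) = 68
n1-1-2 (Hugo): max(22, -57) = 22
n1-1 (Kira): min(68, 22) = 22
n1-2-1 (Hugo): max(13, -54) = 13
n1-2-2 (Hugo): max(32, 40) = 40
n1-2-3 (Hugo): max(11, 82) = 82
n1-2-4 (Hugo): max(96, -89) = 96
n1-2 (Kira): min(13, 40, 82, 96) = 13
n1 (Hugo): max(22, 13) = 22
Kira prefers the lower value; n2=71, n1=22. n1 is better since 22 < 71.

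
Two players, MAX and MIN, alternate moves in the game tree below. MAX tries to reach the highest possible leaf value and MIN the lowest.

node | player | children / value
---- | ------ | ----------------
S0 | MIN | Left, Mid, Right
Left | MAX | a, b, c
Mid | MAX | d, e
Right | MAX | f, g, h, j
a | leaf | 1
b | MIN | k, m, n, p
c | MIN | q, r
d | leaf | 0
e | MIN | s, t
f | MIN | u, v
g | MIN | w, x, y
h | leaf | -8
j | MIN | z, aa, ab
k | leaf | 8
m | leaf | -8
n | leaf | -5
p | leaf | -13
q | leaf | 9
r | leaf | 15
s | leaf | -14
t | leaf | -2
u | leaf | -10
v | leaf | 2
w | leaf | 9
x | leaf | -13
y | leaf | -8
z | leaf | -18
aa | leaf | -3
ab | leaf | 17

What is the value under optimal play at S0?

b (MIN): min(8, -8, -5, -13) = -13
c (MIN): min(9, 15) = 9
Left (MAX): max(1, -13, 9) = 9
e (MIN): min(-14, -2) = -14
Mid (MAX): max(0, -14) = 0
f (MIN): min(-10, 2) = -10
g (MIN): min(9, -13, -8) = -13
j (MIN): min(-18, -3, 17) = -18
Right (MAX): max(-10, -13, -8, -18) = -8
S0 (MIN): min(9, 0, -8) = -8

-8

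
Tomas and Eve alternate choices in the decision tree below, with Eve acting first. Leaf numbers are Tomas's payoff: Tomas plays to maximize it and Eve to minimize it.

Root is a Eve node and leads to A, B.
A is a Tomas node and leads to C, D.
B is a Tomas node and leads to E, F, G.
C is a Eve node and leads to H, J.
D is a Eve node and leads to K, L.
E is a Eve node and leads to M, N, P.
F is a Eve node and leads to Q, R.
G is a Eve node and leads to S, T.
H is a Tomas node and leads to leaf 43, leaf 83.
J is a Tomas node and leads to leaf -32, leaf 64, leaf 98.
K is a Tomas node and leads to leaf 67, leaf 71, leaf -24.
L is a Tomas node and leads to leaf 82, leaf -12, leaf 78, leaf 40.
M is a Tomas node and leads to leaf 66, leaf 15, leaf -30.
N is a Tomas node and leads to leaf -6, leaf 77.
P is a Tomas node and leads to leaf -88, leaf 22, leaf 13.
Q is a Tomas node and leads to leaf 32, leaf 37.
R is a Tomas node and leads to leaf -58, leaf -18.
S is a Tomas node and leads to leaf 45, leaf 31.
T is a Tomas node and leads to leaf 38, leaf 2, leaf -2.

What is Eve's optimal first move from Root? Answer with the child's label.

B

H (Tomas): max(43, 83) = 83
J (Tomas): max(-32, 64, 98) = 98
C (Eve): min(83, 98) = 83
K (Tomas): max(67, 71, -24) = 71
L (Tomas): max(82, -12, 78, 40) = 82
D (Eve): min(71, 82) = 71
A (Tomas): max(83, 71) = 83
M (Tomas): max(66, 15, -30) = 66
N (Tomas): max(-6, 77) = 77
P (Tomas): max(-88, 22, 13) = 22
E (Eve): min(66, 77, 22) = 22
Q (Tomas): max(32, 37) = 37
R (Tomas): max(-58, -18) = -18
F (Eve): min(37, -18) = -18
S (Tomas): max(45, 31) = 45
T (Tomas): max(38, 2, -2) = 38
G (Eve): min(45, 38) = 38
B (Tomas): max(22, -18, 38) = 38
Root (Eve): min(83, 38) = 38
Eve at Root wants the lowest of {A=83, B=38}, so chooses B.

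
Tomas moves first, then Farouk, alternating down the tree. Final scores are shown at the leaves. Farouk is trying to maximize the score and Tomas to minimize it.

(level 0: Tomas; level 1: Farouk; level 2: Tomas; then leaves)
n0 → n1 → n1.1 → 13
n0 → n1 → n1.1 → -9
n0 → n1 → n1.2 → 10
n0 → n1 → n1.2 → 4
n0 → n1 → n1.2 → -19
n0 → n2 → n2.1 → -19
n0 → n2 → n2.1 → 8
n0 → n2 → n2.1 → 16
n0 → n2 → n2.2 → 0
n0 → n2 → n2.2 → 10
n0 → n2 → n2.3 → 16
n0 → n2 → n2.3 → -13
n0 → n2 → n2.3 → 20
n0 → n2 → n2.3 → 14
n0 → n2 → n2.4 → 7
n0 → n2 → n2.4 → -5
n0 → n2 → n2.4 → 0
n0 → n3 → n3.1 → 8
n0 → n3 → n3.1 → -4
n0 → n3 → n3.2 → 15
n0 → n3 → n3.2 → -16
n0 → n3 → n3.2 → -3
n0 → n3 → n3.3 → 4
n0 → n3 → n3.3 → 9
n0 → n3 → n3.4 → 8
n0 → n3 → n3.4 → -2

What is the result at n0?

-9

n1.1 (Tomas): min(13, -9) = -9
n1.2 (Tomas): min(10, 4, -19) = -19
n1 (Farouk): max(-9, -19) = -9
n2.1 (Tomas): min(-19, 8, 16) = -19
n2.2 (Tomas): min(0, 10) = 0
n2.3 (Tomas): min(16, -13, 20, 14) = -13
n2.4 (Tomas): min(7, -5, 0) = -5
n2 (Farouk): max(-19, 0, -13, -5) = 0
n3.1 (Tomas): min(8, -4) = -4
n3.2 (Tomas): min(15, -16, -3) = -16
n3.3 (Tomas): min(4, 9) = 4
n3.4 (Tomas): min(8, -2) = -2
n3 (Farouk): max(-4, -16, 4, -2) = 4
n0 (Tomas): min(-9, 0, 4) = -9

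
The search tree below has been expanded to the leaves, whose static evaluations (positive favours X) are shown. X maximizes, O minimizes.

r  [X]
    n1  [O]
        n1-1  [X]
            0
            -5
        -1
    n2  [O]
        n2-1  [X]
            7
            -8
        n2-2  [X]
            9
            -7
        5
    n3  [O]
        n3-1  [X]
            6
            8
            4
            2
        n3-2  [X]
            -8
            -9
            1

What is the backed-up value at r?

5

n1-1 (X): max(0, -5) = 0
n1 (O): min(0, -1) = -1
n2-1 (X): max(7, -8) = 7
n2-2 (X): max(9, -7) = 9
n2 (O): min(7, 9, 5) = 5
n3-1 (X): max(6, 8, 4, 2) = 8
n3-2 (X): max(-8, -9, 1) = 1
n3 (O): min(8, 1) = 1
r (X): max(-1, 5, 1) = 5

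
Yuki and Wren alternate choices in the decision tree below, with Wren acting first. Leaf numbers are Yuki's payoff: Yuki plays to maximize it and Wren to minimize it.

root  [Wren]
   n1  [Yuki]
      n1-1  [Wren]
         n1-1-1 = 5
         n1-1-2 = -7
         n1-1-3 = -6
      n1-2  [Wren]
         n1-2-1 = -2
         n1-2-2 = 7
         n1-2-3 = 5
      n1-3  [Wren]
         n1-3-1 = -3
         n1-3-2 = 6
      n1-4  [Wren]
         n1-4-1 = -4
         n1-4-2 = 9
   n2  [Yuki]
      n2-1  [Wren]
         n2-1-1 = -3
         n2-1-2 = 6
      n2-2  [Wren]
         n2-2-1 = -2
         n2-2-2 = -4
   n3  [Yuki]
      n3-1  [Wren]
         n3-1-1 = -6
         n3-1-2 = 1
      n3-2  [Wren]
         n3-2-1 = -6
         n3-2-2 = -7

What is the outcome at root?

n1-1 (Wren): min(5, -7, -6) = -7
n1-2 (Wren): min(-2, 7, 5) = -2
n1-3 (Wren): min(-3, 6) = -3
n1-4 (Wren): min(-4, 9) = -4
n1 (Yuki): max(-7, -2, -3, -4) = -2
n2-1 (Wren): min(-3, 6) = -3
n2-2 (Wren): min(-2, -4) = -4
n2 (Yuki): max(-3, -4) = -3
n3-1 (Wren): min(-6, 1) = -6
n3-2 (Wren): min(-6, -7) = -7
n3 (Yuki): max(-6, -7) = -6
root (Wren): min(-2, -3, -6) = -6

-6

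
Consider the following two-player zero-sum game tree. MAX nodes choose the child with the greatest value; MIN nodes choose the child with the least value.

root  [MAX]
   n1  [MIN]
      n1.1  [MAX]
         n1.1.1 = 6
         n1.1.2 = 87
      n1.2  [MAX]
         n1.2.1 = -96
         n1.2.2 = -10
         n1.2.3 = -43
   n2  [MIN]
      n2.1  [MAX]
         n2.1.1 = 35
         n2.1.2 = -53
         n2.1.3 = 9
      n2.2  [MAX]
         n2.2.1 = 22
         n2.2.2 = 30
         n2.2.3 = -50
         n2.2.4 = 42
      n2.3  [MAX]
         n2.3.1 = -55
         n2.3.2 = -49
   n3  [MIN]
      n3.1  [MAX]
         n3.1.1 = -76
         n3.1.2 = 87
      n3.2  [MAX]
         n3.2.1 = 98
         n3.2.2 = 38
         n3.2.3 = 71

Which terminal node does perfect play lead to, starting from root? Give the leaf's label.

n1.1 (MAX): max(6, 87) = 87
n1.2 (MAX): max(-96, -10, -43) = -10
n1 (MIN): min(87, -10) = -10
n2.1 (MAX): max(35, -53, 9) = 35
n2.2 (MAX): max(22, 30, -50, 42) = 42
n2.3 (MAX): max(-55, -49) = -49
n2 (MIN): min(35, 42, -49) = -49
n3.1 (MAX): max(-76, 87) = 87
n3.2 (MAX): max(98, 38, 71) = 98
n3 (MIN): min(87, 98) = 87
root (MAX): max(-10, -49, 87) = 87
At root, MAX picks n3 (highest: 87).
At n3, MIN picks n3.1 (lowest: 87).
At n3.1, MAX picks n3.1.2 (highest: 87).
Terminal value 87.

n3.1.2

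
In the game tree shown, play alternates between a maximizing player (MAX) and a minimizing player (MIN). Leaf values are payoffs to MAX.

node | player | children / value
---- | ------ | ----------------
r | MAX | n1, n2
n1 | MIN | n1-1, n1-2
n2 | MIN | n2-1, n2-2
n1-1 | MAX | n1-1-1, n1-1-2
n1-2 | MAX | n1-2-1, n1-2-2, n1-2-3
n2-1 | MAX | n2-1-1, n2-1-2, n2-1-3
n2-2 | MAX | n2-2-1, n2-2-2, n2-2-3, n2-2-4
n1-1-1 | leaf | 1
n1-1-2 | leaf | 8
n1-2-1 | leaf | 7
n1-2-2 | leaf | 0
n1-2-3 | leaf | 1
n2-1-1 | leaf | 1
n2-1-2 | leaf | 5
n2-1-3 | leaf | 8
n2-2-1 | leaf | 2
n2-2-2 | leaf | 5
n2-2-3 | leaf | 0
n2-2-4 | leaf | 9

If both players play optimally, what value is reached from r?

n1-1 (MAX): max(1, 8) = 8
n1-2 (MAX): max(7, 0, 1) = 7
n1 (MIN): min(8, 7) = 7
n2-1 (MAX): max(1, 5, 8) = 8
n2-2 (MAX): max(2, 5, 0, 9) = 9
n2 (MIN): min(8, 9) = 8
r (MAX): max(7, 8) = 8

8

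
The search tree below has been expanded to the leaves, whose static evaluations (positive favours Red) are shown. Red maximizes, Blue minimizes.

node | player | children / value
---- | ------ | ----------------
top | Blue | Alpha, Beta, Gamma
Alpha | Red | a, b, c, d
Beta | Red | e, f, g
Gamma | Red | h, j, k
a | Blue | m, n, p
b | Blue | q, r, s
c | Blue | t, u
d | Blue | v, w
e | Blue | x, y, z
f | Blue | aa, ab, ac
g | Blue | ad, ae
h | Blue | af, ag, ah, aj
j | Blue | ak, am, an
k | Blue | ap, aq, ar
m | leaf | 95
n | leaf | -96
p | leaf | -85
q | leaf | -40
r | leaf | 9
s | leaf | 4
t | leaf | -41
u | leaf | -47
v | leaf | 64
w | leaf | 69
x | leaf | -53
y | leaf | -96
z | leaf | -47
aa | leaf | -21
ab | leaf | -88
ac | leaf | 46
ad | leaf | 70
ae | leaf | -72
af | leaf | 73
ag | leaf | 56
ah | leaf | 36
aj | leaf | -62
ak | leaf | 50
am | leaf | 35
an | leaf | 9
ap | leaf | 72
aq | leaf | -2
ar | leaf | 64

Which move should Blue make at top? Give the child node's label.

Beta

a (Blue): min(95, -96, -85) = -96
b (Blue): min(-40, 9, 4) = -40
c (Blue): min(-41, -47) = -47
d (Blue): min(64, 69) = 64
Alpha (Red): max(-96, -40, -47, 64) = 64
e (Blue): min(-53, -96, -47) = -96
f (Blue): min(-21, -88, 46) = -88
g (Blue): min(70, -72) = -72
Beta (Red): max(-96, -88, -72) = -72
h (Blue): min(73, 56, 36, -62) = -62
j (Blue): min(50, 35, 9) = 9
k (Blue): min(72, -2, 64) = -2
Gamma (Red): max(-62, 9, -2) = 9
top (Blue): min(64, -72, 9) = -72
Blue at top wants the lowest of {Alpha=64, Beta=-72, Gamma=9}, so chooses Beta.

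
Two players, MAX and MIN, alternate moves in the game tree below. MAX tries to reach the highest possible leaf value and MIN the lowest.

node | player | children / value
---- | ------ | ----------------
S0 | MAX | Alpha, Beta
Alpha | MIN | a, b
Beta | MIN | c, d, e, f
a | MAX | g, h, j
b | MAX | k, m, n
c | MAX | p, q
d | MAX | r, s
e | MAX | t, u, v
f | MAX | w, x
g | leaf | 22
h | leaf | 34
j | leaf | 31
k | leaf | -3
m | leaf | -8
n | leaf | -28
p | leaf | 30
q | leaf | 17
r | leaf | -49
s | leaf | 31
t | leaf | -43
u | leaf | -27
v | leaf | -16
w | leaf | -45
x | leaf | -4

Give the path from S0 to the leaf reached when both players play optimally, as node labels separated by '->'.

a (MAX): max(22, 34, 31) = 34
b (MAX): max(-3, -8, -28) = -3
Alpha (MIN): min(34, -3) = -3
c (MAX): max(30, 17) = 30
d (MAX): max(-49, 31) = 31
e (MAX): max(-43, -27, -16) = -16
f (MAX): max(-45, -4) = -4
Beta (MIN): min(30, 31, -16, -4) = -16
S0 (MAX): max(-3, -16) = -3
At S0, MAX picks Alpha (highest: -3).
At Alpha, MIN picks b (lowest: -3).
At b, MAX picks k (highest: -3).
Terminal value -3.

S0 -> Alpha -> b -> k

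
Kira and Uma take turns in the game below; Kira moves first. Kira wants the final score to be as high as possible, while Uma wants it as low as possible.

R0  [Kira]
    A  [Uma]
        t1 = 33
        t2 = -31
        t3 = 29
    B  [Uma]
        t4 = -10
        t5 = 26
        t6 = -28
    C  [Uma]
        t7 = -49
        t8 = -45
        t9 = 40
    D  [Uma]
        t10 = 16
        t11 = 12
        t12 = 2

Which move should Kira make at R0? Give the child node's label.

A (Uma): min(33, -31, 29) = -31
B (Uma): min(-10, 26, -28) = -28
C (Uma): min(-49, -45, 40) = -49
D (Uma): min(16, 12, 2) = 2
R0 (Kira): max(-31, -28, -49, 2) = 2
Kira at R0 wants the highest of {A=-31, B=-28, C=-49, D=2}, so chooses D.

D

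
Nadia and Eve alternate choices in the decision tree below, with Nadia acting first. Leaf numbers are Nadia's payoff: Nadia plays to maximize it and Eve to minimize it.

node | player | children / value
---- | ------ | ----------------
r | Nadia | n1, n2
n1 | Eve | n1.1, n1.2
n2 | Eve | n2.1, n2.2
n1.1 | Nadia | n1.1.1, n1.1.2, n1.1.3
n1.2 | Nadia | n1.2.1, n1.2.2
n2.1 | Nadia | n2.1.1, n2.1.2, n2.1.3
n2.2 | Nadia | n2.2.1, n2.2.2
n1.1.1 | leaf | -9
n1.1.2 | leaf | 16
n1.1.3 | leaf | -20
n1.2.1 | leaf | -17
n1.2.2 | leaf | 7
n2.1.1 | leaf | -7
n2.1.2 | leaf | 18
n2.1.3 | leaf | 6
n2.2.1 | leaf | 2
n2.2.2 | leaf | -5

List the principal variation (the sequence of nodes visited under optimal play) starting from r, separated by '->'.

n1.1 (Nadia): max(-9, 16, -20) = 16
n1.2 (Nadia): max(-17, 7) = 7
n1 (Eve): min(16, 7) = 7
n2.1 (Nadia): max(-7, 18, 6) = 18
n2.2 (Nadia): max(2, -5) = 2
n2 (Eve): min(18, 2) = 2
r (Nadia): max(7, 2) = 7
At r, Nadia picks n1 (highest: 7).
At n1, Eve picks n1.2 (lowest: 7).
At n1.2, Nadia picks n1.2.2 (highest: 7).
Terminal value 7.

r -> n1 -> n1.2 -> n1.2.2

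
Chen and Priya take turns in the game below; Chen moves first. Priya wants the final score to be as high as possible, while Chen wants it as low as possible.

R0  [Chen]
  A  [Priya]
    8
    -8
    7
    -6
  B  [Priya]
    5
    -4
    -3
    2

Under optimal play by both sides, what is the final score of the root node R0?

5

A (Priya): max(8, -8, 7, -6) = 8
B (Priya): max(5, -4, -3, 2) = 5
R0 (Chen): min(8, 5) = 5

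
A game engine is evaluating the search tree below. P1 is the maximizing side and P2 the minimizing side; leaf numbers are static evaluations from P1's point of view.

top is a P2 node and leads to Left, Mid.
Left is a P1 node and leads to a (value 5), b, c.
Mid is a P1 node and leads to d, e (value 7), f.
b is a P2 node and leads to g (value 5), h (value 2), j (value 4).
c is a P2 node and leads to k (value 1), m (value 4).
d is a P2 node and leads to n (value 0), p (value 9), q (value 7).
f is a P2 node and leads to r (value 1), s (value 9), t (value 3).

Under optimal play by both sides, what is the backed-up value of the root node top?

b (P2): min(5, 2, 4) = 2
c (P2): min(1, 4) = 1
Left (P1): max(5, 2, 1) = 5
d (P2): min(0, 9, 7) = 0
f (P2): min(1, 9, 3) = 1
Mid (P1): max(0, 7, 1) = 7
top (P2): min(5, 7) = 5

5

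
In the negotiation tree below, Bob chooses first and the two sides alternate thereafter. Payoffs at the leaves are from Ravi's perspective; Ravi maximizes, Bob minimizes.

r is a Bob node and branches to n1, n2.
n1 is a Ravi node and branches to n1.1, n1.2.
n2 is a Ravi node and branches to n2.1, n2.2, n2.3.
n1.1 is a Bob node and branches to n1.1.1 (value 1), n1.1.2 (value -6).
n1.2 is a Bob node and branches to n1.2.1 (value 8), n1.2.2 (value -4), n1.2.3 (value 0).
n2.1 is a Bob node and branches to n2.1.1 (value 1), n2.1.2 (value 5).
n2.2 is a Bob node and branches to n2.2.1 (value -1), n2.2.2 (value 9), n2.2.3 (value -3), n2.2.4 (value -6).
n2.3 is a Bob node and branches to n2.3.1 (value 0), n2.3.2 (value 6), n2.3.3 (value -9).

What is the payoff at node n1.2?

-4

n1.2 (Bob): min(8, -4, 0) = -4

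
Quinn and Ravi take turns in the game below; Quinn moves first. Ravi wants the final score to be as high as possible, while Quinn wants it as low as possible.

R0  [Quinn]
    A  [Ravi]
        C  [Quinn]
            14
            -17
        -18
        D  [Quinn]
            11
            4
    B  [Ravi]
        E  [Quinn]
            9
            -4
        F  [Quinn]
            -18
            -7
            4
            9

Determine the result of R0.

-4

C (Quinn): min(14, -17) = -17
D (Quinn): min(11, 4) = 4
A (Ravi): max(-17, -18, 4) = 4
E (Quinn): min(9, -4) = -4
F (Quinn): min(-18, -7, 4, 9) = -18
B (Ravi): max(-4, -18) = -4
R0 (Quinn): min(4, -4) = -4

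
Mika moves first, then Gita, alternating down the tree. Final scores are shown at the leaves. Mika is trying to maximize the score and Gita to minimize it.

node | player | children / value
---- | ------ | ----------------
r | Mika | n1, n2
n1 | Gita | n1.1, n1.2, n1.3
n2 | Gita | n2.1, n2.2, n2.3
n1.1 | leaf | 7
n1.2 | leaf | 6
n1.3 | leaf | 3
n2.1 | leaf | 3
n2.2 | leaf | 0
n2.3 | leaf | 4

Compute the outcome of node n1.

3

n1 (Gita): min(7, 6, 3) = 3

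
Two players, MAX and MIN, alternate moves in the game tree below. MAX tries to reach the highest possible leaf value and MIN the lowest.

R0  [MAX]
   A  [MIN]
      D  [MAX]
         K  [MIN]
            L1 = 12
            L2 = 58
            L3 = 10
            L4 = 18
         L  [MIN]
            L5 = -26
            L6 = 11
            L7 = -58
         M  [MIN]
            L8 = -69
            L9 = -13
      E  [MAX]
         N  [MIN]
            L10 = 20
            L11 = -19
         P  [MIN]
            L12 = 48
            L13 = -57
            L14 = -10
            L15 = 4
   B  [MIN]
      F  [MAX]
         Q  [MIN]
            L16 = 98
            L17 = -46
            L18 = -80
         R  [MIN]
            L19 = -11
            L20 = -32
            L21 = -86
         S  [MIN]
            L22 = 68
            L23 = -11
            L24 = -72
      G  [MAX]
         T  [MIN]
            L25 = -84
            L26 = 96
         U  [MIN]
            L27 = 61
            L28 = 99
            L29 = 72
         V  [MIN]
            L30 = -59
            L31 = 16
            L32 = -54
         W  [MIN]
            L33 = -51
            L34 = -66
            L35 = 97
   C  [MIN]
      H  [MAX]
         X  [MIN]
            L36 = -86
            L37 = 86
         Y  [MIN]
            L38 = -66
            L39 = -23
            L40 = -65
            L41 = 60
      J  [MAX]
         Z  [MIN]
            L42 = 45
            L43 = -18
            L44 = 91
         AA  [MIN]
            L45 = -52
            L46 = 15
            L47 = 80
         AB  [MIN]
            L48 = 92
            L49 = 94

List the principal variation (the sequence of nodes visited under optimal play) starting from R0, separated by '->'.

R0 -> A -> E -> N -> L11

K (MIN): min(12, 58, 10, 18) = 10
L (MIN): min(-26, 11, -58) = -58
M (MIN): min(-69, -13) = -69
D (MAX): max(10, -58, -69) = 10
N (MIN): min(20, -19) = -19
P (MIN): min(48, -57, -10, 4) = -57
E (MAX): max(-19, -57) = -19
A (MIN): min(10, -19) = -19
Q (MIN): min(98, -46, -80) = -80
R (MIN): min(-11, -32, -86) = -86
S (MIN): min(68, -11, -72) = -72
F (MAX): max(-80, -86, -72) = -72
T (MIN): min(-84, 96) = -84
U (MIN): min(61, 99, 72) = 61
V (MIN): min(-59, 16, -54) = -59
W (MIN): min(-51, -66, 97) = -66
G (MAX): max(-84, 61, -59, -66) = 61
B (MIN): min(-72, 61) = -72
X (MIN): min(-86, 86) = -86
Y (MIN): min(-66, -23, -65, 60) = -66
H (MAX): max(-86, -66) = -66
Z (MIN): min(45, -18, 91) = -18
AA (MIN): min(-52, 15, 80) = -52
AB (MIN): min(92, 94) = 92
J (MAX): max(-18, -52, 92) = 92
C (MIN): min(-66, 92) = -66
R0 (MAX): max(-19, -72, -66) = -19
At R0, MAX picks A (highest: -19).
At A, MIN picks E (lowest: -19).
At E, MAX picks N (highest: -19).
At N, MIN picks L11 (lowest: -19).
Terminal value -19.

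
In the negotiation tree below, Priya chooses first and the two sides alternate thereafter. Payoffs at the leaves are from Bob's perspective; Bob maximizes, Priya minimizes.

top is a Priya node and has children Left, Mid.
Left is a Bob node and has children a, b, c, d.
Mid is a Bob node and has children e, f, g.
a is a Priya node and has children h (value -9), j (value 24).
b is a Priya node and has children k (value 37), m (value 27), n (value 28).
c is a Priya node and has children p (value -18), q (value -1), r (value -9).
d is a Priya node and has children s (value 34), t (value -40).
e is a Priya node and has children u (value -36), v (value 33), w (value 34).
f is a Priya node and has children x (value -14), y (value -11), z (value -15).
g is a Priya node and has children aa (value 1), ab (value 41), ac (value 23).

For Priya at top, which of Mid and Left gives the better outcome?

e (Priya): min(-36, 33, 34) = -36
f (Priya): min(-14, -11, -15) = -15
g (Priya): min(1, 41, 23) = 1
Mid (Bob): max(-36, -15, 1) = 1
a (Priya): min(-9, 24) = -9
b (Priya): min(37, 27, 28) = 27
c (Priya): min(-18, -1, -9) = -18
d (Priya): min(34, -40) = -40
Left (Bob): max(-9, 27, -18, -40) = 27
Priya prefers the lower value; Mid=1, Left=27. Mid is better since 1 < 27.

Mid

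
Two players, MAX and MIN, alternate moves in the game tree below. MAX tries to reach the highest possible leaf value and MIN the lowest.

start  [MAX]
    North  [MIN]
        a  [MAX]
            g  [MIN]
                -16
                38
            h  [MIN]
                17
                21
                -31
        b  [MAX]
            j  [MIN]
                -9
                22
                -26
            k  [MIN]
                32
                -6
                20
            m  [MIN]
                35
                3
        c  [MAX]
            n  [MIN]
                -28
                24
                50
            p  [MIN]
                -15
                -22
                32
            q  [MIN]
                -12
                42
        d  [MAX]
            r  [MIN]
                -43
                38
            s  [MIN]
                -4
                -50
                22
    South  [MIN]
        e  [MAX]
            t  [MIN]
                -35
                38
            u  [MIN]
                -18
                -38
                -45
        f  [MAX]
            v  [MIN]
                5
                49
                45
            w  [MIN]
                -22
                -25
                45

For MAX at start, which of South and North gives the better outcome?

t (MIN): min(-35, 38) = -35
u (MIN): min(-18, -38, -45) = -45
e (MAX): max(-35, -45) = -35
v (MIN): min(5, 49, 45) = 5
w (MIN): min(-22, -25, 45) = -25
f (MAX): max(5, -25) = 5
South (MIN): min(-35, 5) = -35
g (MIN): min(-16, 38) = -16
h (MIN): min(17, 21, -31) = -31
a (MAX): max(-16, -31) = -16
j (MIN): min(-9, 22, -26) = -26
k (MIN): min(32, -6, 20) = -6
m (MIN): min(35, 3) = 3
b (MAX): max(-26, -6, 3) = 3
n (MIN): min(-28, 24, 50) = -28
p (MIN): min(-15, -22, 32) = -22
q (MIN): min(-12, 42) = -12
c (MAX): max(-28, -22, -12) = -12
r (MIN): min(-43, 38) = -43
s (MIN): min(-4, -50, 22) = -50
d (MAX): max(-43, -50) = -43
North (MIN): min(-16, 3, -12, -43) = -43
MAX prefers the higher value; South=-35, North=-43. South is better since -35 > -43.

South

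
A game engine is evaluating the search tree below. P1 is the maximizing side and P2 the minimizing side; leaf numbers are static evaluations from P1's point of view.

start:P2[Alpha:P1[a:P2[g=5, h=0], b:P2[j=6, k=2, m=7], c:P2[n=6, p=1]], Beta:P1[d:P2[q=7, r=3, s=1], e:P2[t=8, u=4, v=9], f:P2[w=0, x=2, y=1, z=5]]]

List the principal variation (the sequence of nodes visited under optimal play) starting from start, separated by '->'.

a (P2): min(5, 0) = 0
b (P2): min(6, 2, 7) = 2
c (P2): min(6, 1) = 1
Alpha (P1): max(0, 2, 1) = 2
d (P2): min(7, 3, 1) = 1
e (P2): min(8, 4, 9) = 4
f (P2): min(0, 2, 1, 5) = 0
Beta (P1): max(1, 4, 0) = 4
start (P2): min(2, 4) = 2
At start, P2 picks Alpha (lowest: 2).
At Alpha, P1 picks b (highest: 2).
At b, P2 picks k (lowest: 2).
Terminal value 2.

start -> Alpha -> b -> k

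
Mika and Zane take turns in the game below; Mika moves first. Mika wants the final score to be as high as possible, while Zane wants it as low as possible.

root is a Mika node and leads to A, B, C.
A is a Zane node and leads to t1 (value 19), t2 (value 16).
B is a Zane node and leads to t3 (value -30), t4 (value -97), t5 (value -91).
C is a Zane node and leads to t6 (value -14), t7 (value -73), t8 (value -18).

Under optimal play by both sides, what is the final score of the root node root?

A (Zane): min(19, 16) = 16
B (Zane): min(-30, -97, -91) = -97
C (Zane): min(-14, -73, -18) = -73
root (Mika): max(16, -97, -73) = 16

16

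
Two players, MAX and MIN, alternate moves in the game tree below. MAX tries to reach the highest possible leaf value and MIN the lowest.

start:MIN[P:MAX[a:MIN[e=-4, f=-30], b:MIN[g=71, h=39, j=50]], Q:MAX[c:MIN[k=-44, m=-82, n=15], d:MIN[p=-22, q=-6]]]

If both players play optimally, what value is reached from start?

-22

a (MIN): min(-4, -30) = -30
b (MIN): min(71, 39, 50) = 39
P (MAX): max(-30, 39) = 39
c (MIN): min(-44, -82, 15) = -82
d (MIN): min(-22, -6) = -22
Q (MAX): max(-82, -22) = -22
start (MIN): min(39, -22) = -22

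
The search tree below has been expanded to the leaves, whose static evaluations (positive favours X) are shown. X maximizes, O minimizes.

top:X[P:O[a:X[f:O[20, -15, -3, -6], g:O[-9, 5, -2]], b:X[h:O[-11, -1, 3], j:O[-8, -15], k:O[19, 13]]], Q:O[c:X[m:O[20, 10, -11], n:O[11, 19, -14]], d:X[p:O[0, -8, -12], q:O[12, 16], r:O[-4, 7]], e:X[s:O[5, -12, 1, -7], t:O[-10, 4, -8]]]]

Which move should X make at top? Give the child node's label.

f (O): min(20, -15, -3, -6) = -15
g (O): min(-9, 5, -2) = -9
a (X): max(-15, -9) = -9
h (O): min(-11, -1, 3) = -11
j (O): min(-8, -15) = -15
k (O): min(19, 13) = 13
b (X): max(-11, -15, 13) = 13
P (O): min(-9, 13) = -9
m (O): min(20, 10, -11) = -11
n (O): min(11, 19, -14) = -14
c (X): max(-11, -14) = -11
p (O): min(0, -8, -12) = -12
q (O): min(12, 16) = 12
r (O): min(-4, 7) = -4
d (X): max(-12, 12, -4) = 12
s (O): min(5, -12, 1, -7) = -12
t (O): min(-10, 4, -8) = -10
e (X): max(-12, -10) = -10
Q (O): min(-11, 12, -10) = -11
top (X): max(-9, -11) = -9
X at top wants the highest of {P=-9, Q=-11}, so chooses P.

P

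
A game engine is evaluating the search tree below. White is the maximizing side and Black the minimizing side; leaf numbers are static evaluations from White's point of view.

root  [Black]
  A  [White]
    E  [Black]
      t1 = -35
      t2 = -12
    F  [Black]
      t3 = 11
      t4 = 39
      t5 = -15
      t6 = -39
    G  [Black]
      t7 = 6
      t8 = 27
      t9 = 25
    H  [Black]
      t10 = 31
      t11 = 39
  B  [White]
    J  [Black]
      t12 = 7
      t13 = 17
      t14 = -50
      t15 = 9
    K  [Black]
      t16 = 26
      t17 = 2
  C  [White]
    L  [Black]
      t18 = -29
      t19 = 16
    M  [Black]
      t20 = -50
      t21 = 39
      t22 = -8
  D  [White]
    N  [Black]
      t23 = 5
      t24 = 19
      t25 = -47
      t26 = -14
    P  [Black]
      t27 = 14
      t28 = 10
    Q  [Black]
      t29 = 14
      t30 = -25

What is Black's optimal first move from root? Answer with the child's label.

E (Black): min(-35, -12) = -35
F (Black): min(11, 39, -15, -39) = -39
G (Black): min(6, 27, 25) = 6
H (Black): min(31, 39) = 31
A (White): max(-35, -39, 6, 31) = 31
J (Black): min(7, 17, -50, 9) = -50
K (Black): min(26, 2) = 2
B (White): max(-50, 2) = 2
L (Black): min(-29, 16) = -29
M (Black): min(-50, 39, -8) = -50
C (White): max(-29, -50) = -29
N (Black): min(5, 19, -47, -14) = -47
P (Black): min(14, 10) = 10
Q (Black): min(14, -25) = -25
D (White): max(-47, 10, -25) = 10
root (Black): min(31, 2, -29, 10) = -29
Black at root wants the lowest of {A=31, B=2, C=-29, D=10}, so chooses C.

C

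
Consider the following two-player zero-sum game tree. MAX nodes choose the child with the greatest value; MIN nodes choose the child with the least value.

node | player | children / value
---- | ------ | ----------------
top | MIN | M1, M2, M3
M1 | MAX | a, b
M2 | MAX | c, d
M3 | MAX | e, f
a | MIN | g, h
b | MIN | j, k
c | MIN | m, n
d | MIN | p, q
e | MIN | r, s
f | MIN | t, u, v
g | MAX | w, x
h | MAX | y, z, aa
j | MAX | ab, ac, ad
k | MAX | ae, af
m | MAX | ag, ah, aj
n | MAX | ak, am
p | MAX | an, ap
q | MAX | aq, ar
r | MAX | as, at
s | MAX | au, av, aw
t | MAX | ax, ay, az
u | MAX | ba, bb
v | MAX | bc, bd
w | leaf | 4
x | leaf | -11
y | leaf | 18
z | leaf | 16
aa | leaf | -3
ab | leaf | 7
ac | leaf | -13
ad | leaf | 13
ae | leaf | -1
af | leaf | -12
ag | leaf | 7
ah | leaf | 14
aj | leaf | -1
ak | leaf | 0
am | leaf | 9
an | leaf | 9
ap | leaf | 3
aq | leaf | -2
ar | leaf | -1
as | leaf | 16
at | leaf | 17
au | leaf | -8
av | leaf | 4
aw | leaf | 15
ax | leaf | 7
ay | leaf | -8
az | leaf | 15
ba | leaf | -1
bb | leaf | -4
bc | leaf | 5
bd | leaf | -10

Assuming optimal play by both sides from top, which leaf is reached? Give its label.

g (MAX): max(4, -11) = 4
h (MAX): max(18, 16, -3) = 18
a (MIN): min(4, 18) = 4
j (MAX): max(7, -13, 13) = 13
k (MAX): max(-1, -12) = -1
b (MIN): min(13, -1) = -1
M1 (MAX): max(4, -1) = 4
m (MAX): max(7, 14, -1) = 14
n (MAX): max(0, 9) = 9
c (MIN): min(14, 9) = 9
p (MAX): max(9, 3) = 9
q (MAX): max(-2, -1) = -1
d (MIN): min(9, -1) = -1
M2 (MAX): max(9, -1) = 9
r (MAX): max(16, 17) = 17
s (MAX): max(-8, 4, 15) = 15
e (MIN): min(17, 15) = 15
t (MAX): max(7, -8, 15) = 15
u (MAX): max(-1, -4) = -1
v (MAX): max(5, -10) = 5
f (MIN): min(15, -1, 5) = -1
M3 (MAX): max(15, -1) = 15
top (MIN): min(4, 9, 15) = 4
At top, MIN picks M1 (lowest: 4).
At M1, MAX picks a (highest: 4).
At a, MIN picks g (lowest: 4).
At g, MAX picks w (highest: 4).
Terminal value 4.

w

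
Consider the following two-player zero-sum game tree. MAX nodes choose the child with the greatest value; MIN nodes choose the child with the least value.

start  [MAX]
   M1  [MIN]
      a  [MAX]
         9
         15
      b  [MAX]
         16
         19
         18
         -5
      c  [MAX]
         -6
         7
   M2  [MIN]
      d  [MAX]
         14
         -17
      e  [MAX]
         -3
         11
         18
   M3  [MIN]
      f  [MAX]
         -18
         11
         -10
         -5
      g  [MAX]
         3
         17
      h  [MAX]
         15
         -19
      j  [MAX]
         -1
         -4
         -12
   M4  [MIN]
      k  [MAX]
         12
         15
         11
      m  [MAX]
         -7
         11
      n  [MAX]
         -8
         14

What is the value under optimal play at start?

a (MAX): max(9, 15) = 15
b (MAX): max(16, 19, 18, -5) = 19
c (MAX): max(-6, 7) = 7
M1 (MIN): min(15, 19, 7) = 7
d (MAX): max(14, -17) = 14
e (MAX): max(-3, 11, 18) = 18
M2 (MIN): min(14, 18) = 14
f (MAX): max(-18, 11, -10, -5) = 11
g (MAX): max(3, 17) = 17
h (MAX): max(15, -19) = 15
j (MAX): max(-1, -4, -12) = -1
M3 (MIN): min(11, 17, 15, -1) = -1
k (MAX): max(12, 15, 11) = 15
m (MAX): max(-7, 11) = 11
n (MAX): max(-8, 14) = 14
M4 (MIN): min(15, 11, 14) = 11
start (MAX): max(7, 14, -1, 11) = 14

14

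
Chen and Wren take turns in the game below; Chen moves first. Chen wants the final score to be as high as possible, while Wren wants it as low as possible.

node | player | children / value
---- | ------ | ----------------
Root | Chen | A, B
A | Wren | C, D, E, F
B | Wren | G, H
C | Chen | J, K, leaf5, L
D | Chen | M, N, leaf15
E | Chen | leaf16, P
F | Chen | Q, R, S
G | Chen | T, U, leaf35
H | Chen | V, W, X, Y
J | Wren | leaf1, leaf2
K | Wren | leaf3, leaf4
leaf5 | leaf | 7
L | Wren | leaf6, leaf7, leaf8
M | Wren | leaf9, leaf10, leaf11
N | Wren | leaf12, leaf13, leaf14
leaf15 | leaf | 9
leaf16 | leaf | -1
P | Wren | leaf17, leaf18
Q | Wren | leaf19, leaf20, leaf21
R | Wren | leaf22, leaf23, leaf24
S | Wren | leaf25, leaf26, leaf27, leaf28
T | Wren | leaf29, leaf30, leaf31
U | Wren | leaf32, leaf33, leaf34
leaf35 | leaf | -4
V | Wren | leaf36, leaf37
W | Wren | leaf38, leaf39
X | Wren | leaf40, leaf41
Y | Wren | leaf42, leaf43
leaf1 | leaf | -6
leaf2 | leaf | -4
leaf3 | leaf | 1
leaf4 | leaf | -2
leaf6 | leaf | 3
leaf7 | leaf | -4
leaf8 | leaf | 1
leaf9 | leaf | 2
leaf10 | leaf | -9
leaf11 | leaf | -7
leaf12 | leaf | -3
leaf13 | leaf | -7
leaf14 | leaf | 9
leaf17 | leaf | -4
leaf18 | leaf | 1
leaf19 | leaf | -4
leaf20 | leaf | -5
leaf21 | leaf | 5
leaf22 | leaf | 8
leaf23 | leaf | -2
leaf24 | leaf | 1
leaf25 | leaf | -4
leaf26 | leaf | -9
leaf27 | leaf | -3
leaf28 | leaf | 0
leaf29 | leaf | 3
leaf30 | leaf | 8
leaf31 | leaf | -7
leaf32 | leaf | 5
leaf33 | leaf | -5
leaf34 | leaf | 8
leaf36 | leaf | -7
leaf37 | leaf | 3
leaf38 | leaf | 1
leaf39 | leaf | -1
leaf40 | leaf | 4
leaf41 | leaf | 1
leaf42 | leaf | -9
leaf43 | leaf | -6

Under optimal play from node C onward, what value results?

J (Wren): min(-6, -4) = -6
K (Wren): min(1, -2) = -2
L (Wren): min(3, -4, 1) = -4
C (Chen): max(-6, -2, 7, -4) = 7

7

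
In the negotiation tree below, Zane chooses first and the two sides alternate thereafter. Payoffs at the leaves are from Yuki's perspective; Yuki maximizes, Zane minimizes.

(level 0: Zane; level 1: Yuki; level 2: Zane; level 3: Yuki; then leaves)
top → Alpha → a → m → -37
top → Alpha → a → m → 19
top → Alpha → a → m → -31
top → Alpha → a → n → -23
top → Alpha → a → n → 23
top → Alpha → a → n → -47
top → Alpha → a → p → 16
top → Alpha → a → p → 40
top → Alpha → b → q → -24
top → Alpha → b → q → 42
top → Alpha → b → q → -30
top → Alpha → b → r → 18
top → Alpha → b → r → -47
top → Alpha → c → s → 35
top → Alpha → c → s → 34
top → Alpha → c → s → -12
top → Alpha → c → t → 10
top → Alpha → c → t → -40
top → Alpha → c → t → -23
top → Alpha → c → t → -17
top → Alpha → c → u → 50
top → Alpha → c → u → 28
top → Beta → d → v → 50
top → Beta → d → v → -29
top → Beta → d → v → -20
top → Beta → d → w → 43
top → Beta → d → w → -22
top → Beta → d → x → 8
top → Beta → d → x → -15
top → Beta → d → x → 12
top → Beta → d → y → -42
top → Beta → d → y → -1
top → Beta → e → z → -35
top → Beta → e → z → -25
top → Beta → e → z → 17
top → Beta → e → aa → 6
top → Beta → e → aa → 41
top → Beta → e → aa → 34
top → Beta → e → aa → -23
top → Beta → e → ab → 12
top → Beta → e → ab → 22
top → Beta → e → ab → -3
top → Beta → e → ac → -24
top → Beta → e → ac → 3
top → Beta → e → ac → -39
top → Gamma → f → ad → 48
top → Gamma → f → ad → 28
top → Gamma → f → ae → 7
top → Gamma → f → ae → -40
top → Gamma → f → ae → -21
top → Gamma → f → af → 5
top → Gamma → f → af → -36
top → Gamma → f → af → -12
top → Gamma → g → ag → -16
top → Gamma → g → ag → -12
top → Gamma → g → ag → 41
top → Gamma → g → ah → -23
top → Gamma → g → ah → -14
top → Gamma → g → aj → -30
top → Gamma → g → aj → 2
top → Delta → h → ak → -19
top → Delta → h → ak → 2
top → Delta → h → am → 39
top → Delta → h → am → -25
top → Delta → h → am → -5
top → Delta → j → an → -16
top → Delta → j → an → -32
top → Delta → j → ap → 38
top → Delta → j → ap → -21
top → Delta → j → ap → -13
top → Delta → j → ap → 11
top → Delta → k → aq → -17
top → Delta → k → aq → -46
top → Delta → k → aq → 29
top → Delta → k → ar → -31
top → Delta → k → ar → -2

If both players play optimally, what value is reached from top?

m (Yuki): max(-37, 19, -31) = 19
n (Yuki): max(-23, 23, -47) = 23
p (Yuki): max(16, 40) = 40
a (Zane): min(19, 23, 40) = 19
q (Yuki): max(-24, 42, -30) = 42
r (Yuki): max(18, -47) = 18
b (Zane): min(42, 18) = 18
s (Yuki): max(35, 34, -12) = 35
t (Yuki): max(10, -40, -23, -17) = 10
u (Yuki): max(50, 28) = 50
c (Zane): min(35, 10, 50) = 10
Alpha (Yuki): max(19, 18, 10) = 19
v (Yuki): max(50, -29, -20) = 50
w (Yuki): max(43, -22) = 43
x (Yuki): max(8, -15, 12) = 12
y (Yuki): max(-42, -1) = -1
d (Zane): min(50, 43, 12, -1) = -1
z (Yuki): max(-35, -25, 17) = 17
aa (Yuki): max(6, 41, 34, -23) = 41
ab (Yuki): max(12, 22, -3) = 22
ac (Yuki): max(-24, 3, -39) = 3
e (Zane): min(17, 41, 22, 3) = 3
Beta (Yuki): max(-1, 3) = 3
ad (Yuki): max(48, 28) = 48
ae (Yuki): max(7, -40, -21) = 7
af (Yuki): max(5, -36, -12) = 5
f (Zane): min(48, 7, 5) = 5
ag (Yuki): max(-16, -12, 41) = 41
ah (Yuki): max(-23, -14) = -14
aj (Yuki): max(-30, 2) = 2
g (Zane): min(41, -14, 2) = -14
Gamma (Yuki): max(5, -14) = 5
ak (Yuki): max(-19, 2) = 2
am (Yuki): max(39, -25, -5) = 39
h (Zane): min(2, 39) = 2
an (Yuki): max(-16, -32) = -16
ap (Yuki): max(38, -21, -13, 11) = 38
j (Zane): min(-16, 38) = -16
aq (Yuki): max(-17, -46, 29) = 29
ar (Yuki): max(-31, -2) = -2
k (Zane): min(29, -2) = -2
Delta (Yuki): max(2, -16, -2) = 2
top (Zane): min(19, 3, 5, 2) = 2

2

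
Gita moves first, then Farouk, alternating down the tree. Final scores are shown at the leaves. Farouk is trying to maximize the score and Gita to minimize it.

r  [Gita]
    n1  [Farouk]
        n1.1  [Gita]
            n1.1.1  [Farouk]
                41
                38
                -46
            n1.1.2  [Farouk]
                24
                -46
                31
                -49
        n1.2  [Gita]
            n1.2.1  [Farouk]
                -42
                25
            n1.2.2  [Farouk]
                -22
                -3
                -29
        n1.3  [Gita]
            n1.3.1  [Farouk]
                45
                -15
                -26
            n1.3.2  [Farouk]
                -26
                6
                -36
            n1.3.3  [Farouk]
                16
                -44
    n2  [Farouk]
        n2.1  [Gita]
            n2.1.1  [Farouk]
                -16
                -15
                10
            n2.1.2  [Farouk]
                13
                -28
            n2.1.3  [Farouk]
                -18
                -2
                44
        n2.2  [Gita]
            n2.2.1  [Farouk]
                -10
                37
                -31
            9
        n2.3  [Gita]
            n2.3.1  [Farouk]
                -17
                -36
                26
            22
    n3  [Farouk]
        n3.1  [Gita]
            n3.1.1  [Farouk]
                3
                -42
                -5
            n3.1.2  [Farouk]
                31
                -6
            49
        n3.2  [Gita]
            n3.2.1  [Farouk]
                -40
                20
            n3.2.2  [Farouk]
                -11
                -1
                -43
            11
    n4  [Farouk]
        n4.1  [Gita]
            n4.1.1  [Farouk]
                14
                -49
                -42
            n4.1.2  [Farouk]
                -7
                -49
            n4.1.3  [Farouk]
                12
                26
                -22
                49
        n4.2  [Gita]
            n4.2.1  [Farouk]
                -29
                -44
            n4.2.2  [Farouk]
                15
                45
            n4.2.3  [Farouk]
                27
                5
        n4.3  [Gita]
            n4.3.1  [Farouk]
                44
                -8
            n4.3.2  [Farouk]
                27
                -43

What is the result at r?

n1.1.1 (Farouk): max(41, 38, -46) = 41
n1.1.2 (Farouk): max(24, -46, 31, -49) = 31
n1.1 (Gita): min(41, 31) = 31
n1.2.1 (Farouk): max(-42, 25) = 25
n1.2.2 (Farouk): max(-22, -3, -29) = -3
n1.2 (Gita): min(25, -3) = -3
n1.3.1 (Farouk): max(45, -15, -26) = 45
n1.3.2 (Farouk): max(-26, 6, -36) = 6
n1.3.3 (Farouk): max(16, -44) = 16
n1.3 (Gita): min(45, 6, 16) = 6
n1 (Farouk): max(31, -3, 6) = 31
n2.1.1 (Farouk): max(-16, -15, 10) = 10
n2.1.2 (Farouk): max(13, -28) = 13
n2.1.3 (Farouk): max(-18, -2, 44) = 44
n2.1 (Gita): min(10, 13, 44) = 10
n2.2.1 (Farouk): max(-10, 37, -31) = 37
n2.2 (Gita): min(37, 9) = 9
n2.3.1 (Farouk): max(-17, -36, 26) = 26
n2.3 (Gita): min(26, 22) = 22
n2 (Farouk): max(10, 9, 22) = 22
n3.1.1 (Farouk): max(3, -42, -5) = 3
n3.1.2 (Farouk): max(31, -6) = 31
n3.1 (Gita): min(3, 31, 49) = 3
n3.2.1 (Farouk): max(-40, 20) = 20
n3.2.2 (Farouk): max(-11, -1, -43) = -1
n3.2 (Gita): min(20, -1, 11) = -1
n3 (Farouk): max(3, -1) = 3
n4.1.1 (Farouk): max(14, -49, -42) = 14
n4.1.2 (Farouk): max(-7, -49) = -7
n4.1.3 (Farouk): max(12, 26, -22, 49) = 49
n4.1 (Gita): min(14, -7, 49) = -7
n4.2.1 (Farouk): max(-29, -44) = -29
n4.2.2 (Farouk): max(15, 45) = 45
n4.2.3 (Farouk): max(27, 5) = 27
n4.2 (Gita): min(-29, 45, 27) = -29
n4.3.1 (Farouk): max(44, -8) = 44
n4.3.2 (Farouk): max(27, -43) = 27
n4.3 (Gita): min(44, 27) = 27
n4 (Farouk): max(-7, -29, 27) = 27
r (Gita): min(31, 22, 3, 27) = 3

3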